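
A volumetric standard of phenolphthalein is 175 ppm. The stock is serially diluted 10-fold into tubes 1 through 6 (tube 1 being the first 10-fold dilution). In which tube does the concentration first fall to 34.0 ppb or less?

Tube n has concentration 175 ppm / 10ⁿ.
Need 10ⁿ ≥ 175 ppm / 34.0 ppb = 5147, so n ≥ 3.71.
First such tube: n = 4.

tube 4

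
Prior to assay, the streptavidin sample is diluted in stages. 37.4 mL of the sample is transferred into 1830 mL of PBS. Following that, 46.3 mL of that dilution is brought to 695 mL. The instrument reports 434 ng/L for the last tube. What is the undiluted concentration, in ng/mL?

325 ng/mL

Overall dilution factor = 49.93 × 15.01 = 749.
Original = 434 ng/L × 749 = 3.25 × 10⁵ ng/L = 325 ng/mL.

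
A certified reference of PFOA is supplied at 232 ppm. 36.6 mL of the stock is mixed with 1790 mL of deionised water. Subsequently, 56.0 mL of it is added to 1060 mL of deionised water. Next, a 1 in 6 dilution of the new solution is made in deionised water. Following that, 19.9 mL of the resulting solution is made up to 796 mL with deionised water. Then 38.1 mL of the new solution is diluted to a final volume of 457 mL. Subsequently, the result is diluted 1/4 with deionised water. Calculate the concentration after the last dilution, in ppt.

20.3 ppt

Overall dilution factor = 49.91 × 19.93 × 6 × 40 × 11.99 × 4 = 1.15 × 10⁷.
232 ppm / 1.15 × 10⁷ = 2.03 × 10⁻⁵ ppm = 20.3 ppt.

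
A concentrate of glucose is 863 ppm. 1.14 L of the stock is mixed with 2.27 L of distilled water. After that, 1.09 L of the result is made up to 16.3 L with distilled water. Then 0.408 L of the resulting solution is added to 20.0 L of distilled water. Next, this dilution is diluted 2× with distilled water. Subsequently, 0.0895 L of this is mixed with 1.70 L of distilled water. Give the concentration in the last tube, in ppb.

Overall dilution factor = 2.991 × 14.95 × 50.02 × 2 × 19.99 = 8.95 × 10⁴.
863 ppm / 8.95 × 10⁴ = 9.65 × 10⁻³ ppm = 9.65 ppb.

9.65 ppb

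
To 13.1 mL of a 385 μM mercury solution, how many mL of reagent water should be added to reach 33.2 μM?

V₂ = C₁V₁/C₂ = 385 × 13.1 / 33.2 = 152 mL.
Diluent to add = V₂ − V₁ = 152 − 13.1 = 139 mL.

139 mL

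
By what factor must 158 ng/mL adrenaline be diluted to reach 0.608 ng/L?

2.60 × 10⁵

Factor = C₀/C_target = 158 ng/mL / 0.608 ng/L = 2.60 × 10⁵.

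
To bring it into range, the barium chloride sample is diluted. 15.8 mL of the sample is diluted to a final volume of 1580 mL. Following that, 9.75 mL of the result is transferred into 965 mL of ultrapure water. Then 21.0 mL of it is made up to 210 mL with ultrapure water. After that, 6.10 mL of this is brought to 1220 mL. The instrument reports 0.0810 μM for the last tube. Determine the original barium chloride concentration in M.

Overall dilution factor = 100 × 99.97 × 10 × 200 = 2.00 × 10⁷.
Original = 0.0810 μM × 2.00 × 10⁷ = 1.62 × 10⁶ μM = 1.62 M.

1.62 M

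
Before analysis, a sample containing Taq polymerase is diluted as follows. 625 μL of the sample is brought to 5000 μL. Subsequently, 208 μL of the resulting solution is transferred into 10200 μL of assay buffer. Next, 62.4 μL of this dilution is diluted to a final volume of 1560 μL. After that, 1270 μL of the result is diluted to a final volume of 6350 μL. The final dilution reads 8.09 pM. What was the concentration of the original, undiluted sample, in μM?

0.405 μM

Overall dilution factor = 8 × 50.04 × 25 × 5 = 5.00 × 10⁴.
Original = 8.09 pM × 5.00 × 10⁴ = 4.05 × 10⁵ pM = 0.405 μM.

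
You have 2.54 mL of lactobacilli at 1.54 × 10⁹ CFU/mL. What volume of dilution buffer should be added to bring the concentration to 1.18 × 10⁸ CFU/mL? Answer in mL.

V₂ = C₁V₁/C₂ = 1.54 × 10⁹ × 2.54 / 1.18 × 10⁸ = 33.1 mL.
Diluent to add = V₂ − V₁ = 33.1 − 2.54 = 30.6 mL.

30.6 mL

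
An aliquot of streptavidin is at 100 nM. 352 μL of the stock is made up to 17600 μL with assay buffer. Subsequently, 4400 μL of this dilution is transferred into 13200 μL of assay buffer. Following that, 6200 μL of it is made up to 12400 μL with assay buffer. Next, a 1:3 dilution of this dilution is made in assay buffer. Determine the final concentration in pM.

83.3 pM

Overall dilution factor = 50 × 4 × 2 × 3 = 1200.
100 nM / 1200 = 0.0833 nM = 83.3 pM.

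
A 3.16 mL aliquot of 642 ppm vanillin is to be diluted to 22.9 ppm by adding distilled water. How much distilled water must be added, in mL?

85.4 mL

V₂ = C₁V₁/C₂ = 642 × 3.16 / 22.9 = 88.6 mL.
Diluent to add = V₂ − V₁ = 88.6 − 3.16 = 85.4 mL.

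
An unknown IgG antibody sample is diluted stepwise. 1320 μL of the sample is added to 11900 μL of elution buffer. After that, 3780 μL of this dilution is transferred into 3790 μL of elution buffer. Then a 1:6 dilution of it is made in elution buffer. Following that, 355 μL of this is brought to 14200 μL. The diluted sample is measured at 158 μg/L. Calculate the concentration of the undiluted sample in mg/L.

Overall dilution factor = 10.02 × 2.003 × 6 × 40 = 4814.
Original = 158 μg/L × 4814 = 7.61 × 10⁵ μg/L = 761 mg/L.

761 mg/L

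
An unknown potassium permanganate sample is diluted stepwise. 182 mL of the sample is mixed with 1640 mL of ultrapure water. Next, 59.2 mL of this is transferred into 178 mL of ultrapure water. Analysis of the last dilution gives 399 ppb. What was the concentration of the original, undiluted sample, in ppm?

Overall dilution factor = 10.01 × 4.007 = 40.1.
Original = 399 ppb × 40.1 = 1.60 × 10⁴ ppb = 16.0 ppm.

16.0 ppm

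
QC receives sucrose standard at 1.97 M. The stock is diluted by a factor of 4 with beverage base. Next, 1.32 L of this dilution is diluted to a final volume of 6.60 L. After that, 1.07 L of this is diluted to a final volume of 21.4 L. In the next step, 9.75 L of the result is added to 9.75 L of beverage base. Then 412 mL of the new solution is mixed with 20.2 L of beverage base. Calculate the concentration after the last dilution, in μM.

Overall dilution factor = 4 × 5 × 20 × 2 × 50.03 = 4.00 × 10⁴.
1.97 M / 4.00 × 10⁴ = 4.92 × 10⁻⁵ M = 49.2 μM.

49.2 μM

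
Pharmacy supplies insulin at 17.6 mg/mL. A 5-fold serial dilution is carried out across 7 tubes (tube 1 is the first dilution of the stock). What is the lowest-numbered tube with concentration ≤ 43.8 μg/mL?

tube 4

Tube n has concentration 17.6 mg/mL / 5ⁿ.
Need 5ⁿ ≥ 17.6 mg/mL / 43.8 μg/mL = 402, so n ≥ 3.73.
First such tube: n = 4.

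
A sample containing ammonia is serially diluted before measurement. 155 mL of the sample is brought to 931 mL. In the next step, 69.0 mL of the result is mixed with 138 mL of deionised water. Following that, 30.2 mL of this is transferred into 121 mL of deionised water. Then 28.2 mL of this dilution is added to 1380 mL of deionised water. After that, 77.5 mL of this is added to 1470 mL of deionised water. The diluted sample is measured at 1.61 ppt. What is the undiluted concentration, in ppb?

Overall dilution factor = 6.006 × 3 × 5.007 × 49.94 × 19.97 = 9.00 × 10⁴.
Original = 1.61 ppt × 9.00 × 10⁴ = 1.45 × 10⁵ ppt = 145 ppb.

145 ppb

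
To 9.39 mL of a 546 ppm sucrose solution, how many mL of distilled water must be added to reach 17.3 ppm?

287 mL

V₂ = C₁V₁/C₂ = 546 × 9.39 / 17.3 = 296 mL.
Diluent to add = V₂ − V₁ = 296 − 9.39 = 287 mL.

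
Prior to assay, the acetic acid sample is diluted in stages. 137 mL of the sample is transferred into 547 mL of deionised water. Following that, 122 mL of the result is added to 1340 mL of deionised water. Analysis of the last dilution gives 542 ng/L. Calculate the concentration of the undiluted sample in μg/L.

32.4 μg/L

Overall dilution factor = 4.993 × 11.98 = 59.8.
Original = 542 ng/L × 59.8 = 3.24 × 10⁴ ng/L = 32.4 μg/L.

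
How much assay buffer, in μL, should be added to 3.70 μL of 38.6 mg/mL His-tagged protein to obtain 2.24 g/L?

2.24 g/L = 2.24 mg/mL.
V₂ = C₁V₁/C₂ = 38.6 × 3.70 / 2.24 = 63.8 μL.
Diluent to add = V₂ − V₁ = 63.8 − 3.70 = 60.1 μL.

60.1 μL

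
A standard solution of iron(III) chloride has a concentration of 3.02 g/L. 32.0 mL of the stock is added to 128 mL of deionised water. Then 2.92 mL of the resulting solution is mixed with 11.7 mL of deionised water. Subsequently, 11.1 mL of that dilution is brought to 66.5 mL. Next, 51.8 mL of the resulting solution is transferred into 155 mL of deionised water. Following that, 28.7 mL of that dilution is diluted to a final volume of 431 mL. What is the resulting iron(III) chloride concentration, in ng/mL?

Overall dilution factor = 5 × 5.007 × 5.991 × 3.992 × 15.02 = 8992.
3.02 g/L / 8992 = 3.36 × 10⁻⁴ g/L = 336 ng/mL.

336 ng/mL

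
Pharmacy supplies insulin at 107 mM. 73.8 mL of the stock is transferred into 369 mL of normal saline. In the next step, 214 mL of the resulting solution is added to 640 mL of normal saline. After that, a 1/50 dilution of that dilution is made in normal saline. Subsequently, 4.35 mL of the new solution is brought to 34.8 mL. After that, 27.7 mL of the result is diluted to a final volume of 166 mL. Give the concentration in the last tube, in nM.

Overall dilution factor = 6 × 3.991 × 50 × 8 × 5.993 = 5.74 × 10⁴.
107 mM / 5.74 × 10⁴ = 1.86 × 10⁻³ mM = 1860 nM.

1860 nM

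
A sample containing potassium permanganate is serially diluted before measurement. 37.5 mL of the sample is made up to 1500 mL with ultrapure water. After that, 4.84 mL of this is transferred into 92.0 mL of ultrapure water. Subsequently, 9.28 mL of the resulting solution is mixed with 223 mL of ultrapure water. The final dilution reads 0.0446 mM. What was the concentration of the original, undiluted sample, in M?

0.893 M

Overall dilution factor = 40 × 20.01 × 25.03 = 2.00 × 10⁴.
Original = 0.0446 mM × 2.00 × 10⁴ = 893 mM = 0.893 M.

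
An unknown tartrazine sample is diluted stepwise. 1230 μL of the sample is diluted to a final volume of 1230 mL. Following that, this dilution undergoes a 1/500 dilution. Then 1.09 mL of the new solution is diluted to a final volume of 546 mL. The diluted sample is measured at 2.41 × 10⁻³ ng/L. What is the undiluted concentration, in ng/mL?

604 ng/mL

Overall dilution factor = 1000 × 500 × 500.9 = 2.50 × 10⁸.
Original = 2.41 × 10⁻³ ng/L × 2.50 × 10⁸ = 6.04 × 10⁵ ng/L = 604 ng/mL.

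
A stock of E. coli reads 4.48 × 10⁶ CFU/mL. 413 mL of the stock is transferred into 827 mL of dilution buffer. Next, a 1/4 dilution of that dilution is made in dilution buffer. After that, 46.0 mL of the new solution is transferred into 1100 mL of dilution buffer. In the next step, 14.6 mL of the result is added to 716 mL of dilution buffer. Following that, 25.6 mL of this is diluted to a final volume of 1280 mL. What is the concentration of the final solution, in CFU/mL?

Overall dilution factor = 3.002 × 4 × 24.91 × 50.04 × 50 = 7.49 × 10⁵.
4.48 × 10⁶ CFU/mL / 7.49 × 10⁵ = 5.98 CFU/mL.

5.98 CFU/mL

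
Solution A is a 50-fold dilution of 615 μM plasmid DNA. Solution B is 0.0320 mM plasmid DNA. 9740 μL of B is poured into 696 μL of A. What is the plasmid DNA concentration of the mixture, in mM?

C_A = 615 μM / 50 = 12.3 μM.
C_B = 0.0320 mM = 32.0 μM.
C_mix = (C_A·V_A + C_B·V_B)/(V_A + V_B) = (12.3×696 + 32.0×9740) / 10440 = 30.7 μM = 0.0307 mM.

0.0307 mM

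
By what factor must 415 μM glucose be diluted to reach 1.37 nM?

Factor = C₀/C_target = 415 μM / 1.37 nM = 3.03 × 10⁵.

3.03 × 10⁵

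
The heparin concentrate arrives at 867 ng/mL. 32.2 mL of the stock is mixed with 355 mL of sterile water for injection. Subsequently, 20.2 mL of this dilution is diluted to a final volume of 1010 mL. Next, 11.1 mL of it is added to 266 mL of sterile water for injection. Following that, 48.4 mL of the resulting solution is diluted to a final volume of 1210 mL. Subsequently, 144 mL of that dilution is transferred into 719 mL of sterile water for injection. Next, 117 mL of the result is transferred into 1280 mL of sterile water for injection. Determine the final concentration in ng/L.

Overall dilution factor = 12.02 × 50 × 24.96 × 25 × 5.993 × 11.94 = 2.69 × 10⁷.
867 ng/mL / 2.69 × 10⁷ = 3.23 × 10⁻⁵ ng/mL = 0.0323 ng/L.

0.0323 ng/L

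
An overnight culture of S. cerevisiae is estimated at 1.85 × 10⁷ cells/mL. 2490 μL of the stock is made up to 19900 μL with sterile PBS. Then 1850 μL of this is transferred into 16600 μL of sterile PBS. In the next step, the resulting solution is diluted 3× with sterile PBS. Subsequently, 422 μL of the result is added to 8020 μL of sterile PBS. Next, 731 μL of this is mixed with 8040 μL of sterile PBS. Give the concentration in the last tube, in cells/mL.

Overall dilution factor = 7.992 × 9.973 × 3 × 20.00 × 12.00 = 5.74 × 10⁴.
1.85 × 10⁷ cells/mL / 5.74 × 10⁴ = 322 cells/mL.

322 cells/mL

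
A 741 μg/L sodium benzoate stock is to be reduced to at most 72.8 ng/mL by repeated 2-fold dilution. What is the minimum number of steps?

Need 2ⁿ ≥ 10.2, so n ≥ log(10.2)/log(2) = 3.35.
Minimum whole steps: n = 4.

4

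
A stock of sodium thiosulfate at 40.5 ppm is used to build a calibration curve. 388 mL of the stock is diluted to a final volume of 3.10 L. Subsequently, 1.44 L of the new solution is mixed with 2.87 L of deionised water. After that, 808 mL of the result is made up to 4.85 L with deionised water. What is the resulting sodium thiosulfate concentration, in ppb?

282 ppb

Overall dilution factor = 7.990 × 2.993 × 6.002 = 144.
40.5 ppm / 144 = 0.282 ppm = 282 ppb.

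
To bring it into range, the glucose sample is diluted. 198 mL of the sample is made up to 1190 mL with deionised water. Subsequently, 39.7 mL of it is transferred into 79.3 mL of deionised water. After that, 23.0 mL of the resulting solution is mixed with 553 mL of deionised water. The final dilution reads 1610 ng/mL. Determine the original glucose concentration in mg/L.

Overall dilution factor = 6.010 × 2.997 × 25.04 = 451.
Original = 1610 ng/mL × 451 = 7.26 × 10⁵ ng/mL = 726 mg/L.

726 mg/L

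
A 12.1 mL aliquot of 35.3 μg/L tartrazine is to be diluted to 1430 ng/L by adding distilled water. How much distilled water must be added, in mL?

1430 ng/L = 1.43 μg/L.
V₂ = C₁V₁/C₂ = 35.3 × 12.1 / 1.43 = 299 mL.
Diluent to add = V₂ − V₁ = 299 − 12.1 = 287 mL.

287 mL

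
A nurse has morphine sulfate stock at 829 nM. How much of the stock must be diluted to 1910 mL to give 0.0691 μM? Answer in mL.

0.0691 μM = 69.1 nM.
V₁ = C₂V₂/C₁ = 69.1 × 1910 / 829 = 159 mL.

159 mL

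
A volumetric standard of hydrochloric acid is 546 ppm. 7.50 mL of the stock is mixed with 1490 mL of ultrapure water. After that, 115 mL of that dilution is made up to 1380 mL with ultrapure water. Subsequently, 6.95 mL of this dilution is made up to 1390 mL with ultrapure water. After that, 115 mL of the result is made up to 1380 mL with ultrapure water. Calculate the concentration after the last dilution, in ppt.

Overall dilution factor = 199.7 × 12 × 200 × 12 = 5.75 × 10⁶.
546 ppm / 5.75 × 10⁶ = 9.49 × 10⁻⁵ ppm = 94.9 ppt.

94.9 ppt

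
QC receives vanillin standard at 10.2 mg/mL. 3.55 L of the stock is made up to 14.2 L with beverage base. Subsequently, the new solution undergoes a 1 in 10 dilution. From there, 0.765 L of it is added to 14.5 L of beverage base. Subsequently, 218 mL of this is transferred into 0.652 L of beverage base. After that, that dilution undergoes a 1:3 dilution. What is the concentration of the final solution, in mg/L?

1.07 mg/L

Overall dilution factor = 4 × 10 × 19.95 × 3.991 × 3 = 9556.
10.2 mg/mL / 9556 = 1.07 × 10⁻³ mg/mL = 1.07 mg/L.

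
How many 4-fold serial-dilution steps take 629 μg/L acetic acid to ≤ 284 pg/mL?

Need 4ⁿ ≥ 2215, so n ≥ log(2215)/log(4) = 5.56.
Minimum whole steps: n = 6.

6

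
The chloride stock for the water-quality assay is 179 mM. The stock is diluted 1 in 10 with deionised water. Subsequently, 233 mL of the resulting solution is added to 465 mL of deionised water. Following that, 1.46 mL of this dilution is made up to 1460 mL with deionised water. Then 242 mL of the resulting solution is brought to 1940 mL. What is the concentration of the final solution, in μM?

Overall dilution factor = 10 × 2.996 × 1000 × 8.017 = 2.40 × 10⁵.
179 mM / 2.40 × 10⁵ = 7.45 × 10⁻⁴ mM = 0.745 μM.

0.745 μM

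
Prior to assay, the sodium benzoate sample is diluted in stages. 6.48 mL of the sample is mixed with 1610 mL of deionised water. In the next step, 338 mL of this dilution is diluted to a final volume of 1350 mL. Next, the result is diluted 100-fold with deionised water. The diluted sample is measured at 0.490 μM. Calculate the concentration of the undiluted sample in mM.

48.8 mM

Overall dilution factor = 249.5 × 3.994 × 100 = 9.96 × 10⁴.
Original = 0.490 μM × 9.96 × 10⁴ = 4.88 × 10⁴ μM = 48.8 mM.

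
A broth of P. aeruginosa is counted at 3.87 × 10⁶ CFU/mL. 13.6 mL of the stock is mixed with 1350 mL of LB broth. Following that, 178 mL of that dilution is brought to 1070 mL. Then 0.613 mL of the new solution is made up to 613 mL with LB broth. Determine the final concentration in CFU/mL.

6.42 CFU/mL

Overall dilution factor = 100.3 × 6.011 × 1000 = 6.03 × 10⁵.
3.87 × 10⁶ CFU/mL / 6.03 × 10⁵ = 6.42 CFU/mL.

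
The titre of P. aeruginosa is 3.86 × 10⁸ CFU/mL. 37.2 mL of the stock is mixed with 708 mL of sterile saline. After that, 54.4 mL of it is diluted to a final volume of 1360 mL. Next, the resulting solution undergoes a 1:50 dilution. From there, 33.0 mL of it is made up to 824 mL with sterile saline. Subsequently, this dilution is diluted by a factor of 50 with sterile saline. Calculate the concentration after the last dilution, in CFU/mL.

12.3 CFU/mL

Overall dilution factor = 20.03 × 25 × 50 × 24.97 × 50 = 3.13 × 10⁷.
3.86 × 10⁸ CFU/mL / 3.13 × 10⁷ = 12.3 CFU/mL.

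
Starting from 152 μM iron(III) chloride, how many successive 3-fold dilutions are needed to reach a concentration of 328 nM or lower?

Need 3ⁿ ≥ 463, so n ≥ log(463)/log(3) = 5.59.
Minimum whole steps: n = 6.

6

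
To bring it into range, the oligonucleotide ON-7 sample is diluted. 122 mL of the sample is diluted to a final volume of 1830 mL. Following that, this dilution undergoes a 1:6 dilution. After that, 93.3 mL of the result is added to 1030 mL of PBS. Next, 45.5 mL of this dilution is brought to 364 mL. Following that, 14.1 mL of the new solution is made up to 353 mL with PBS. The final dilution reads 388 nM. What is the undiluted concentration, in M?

0.0842 M

Overall dilution factor = 15 × 6 × 12.04 × 8 × 25.04 = 2.17 × 10⁵.
Original = 388 nM × 2.17 × 10⁵ = 8.42 × 10⁷ nM = 0.0842 M.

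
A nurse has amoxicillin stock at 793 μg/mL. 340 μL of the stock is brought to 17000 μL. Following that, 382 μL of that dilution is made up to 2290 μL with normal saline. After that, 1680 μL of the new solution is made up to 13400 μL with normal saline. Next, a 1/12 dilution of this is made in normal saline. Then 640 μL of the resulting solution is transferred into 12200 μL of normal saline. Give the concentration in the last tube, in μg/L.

1.38 μg/L

Overall dilution factor = 50 × 5.995 × 7.976 × 12 × 20.06 = 5.76 × 10⁵.
793 μg/mL / 5.76 × 10⁵ = 1.38 × 10⁻³ μg/mL = 1.38 μg/L.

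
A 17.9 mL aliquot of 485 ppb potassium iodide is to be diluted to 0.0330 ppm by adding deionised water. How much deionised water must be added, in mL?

0.0330 ppm = 33.0 ppb.
V₂ = C₁V₁/C₂ = 485 × 17.9 / 33.0 = 263 mL.
Diluent to add = V₂ − V₁ = 263 − 17.9 = 245 mL.

245 mL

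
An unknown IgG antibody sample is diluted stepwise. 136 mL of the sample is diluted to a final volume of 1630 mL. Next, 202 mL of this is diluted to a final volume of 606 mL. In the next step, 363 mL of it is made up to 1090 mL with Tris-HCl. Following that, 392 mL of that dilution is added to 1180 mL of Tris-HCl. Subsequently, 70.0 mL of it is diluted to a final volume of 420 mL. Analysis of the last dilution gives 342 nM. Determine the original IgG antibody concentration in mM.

Overall dilution factor = 11.99 × 3 × 3.003 × 4.010 × 6 = 2598.
Original = 342 nM × 2598 = 8.88 × 10⁵ nM = 0.888 mM.

0.888 mM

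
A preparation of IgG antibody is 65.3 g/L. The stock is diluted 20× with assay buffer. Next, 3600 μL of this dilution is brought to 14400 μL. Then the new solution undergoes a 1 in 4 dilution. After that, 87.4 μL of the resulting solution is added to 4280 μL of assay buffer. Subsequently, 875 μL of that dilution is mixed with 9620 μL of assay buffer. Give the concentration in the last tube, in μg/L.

340 μg/L

Overall dilution factor = 20 × 4 × 4 × 49.97 × 11.99 = 1.92 × 10⁵.
65.3 g/L / 1.92 × 10⁵ = 3.40 × 10⁻⁴ g/L = 340 μg/L.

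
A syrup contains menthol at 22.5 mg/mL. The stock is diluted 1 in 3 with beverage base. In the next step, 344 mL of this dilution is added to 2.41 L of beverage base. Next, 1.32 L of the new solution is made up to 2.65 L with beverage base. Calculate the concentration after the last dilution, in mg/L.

Overall dilution factor = 3 × 8.006 × 2.008 = 48.2.
22.5 mg/mL / 48.2 = 0.467 mg/mL = 467 mg/L.

467 mg/L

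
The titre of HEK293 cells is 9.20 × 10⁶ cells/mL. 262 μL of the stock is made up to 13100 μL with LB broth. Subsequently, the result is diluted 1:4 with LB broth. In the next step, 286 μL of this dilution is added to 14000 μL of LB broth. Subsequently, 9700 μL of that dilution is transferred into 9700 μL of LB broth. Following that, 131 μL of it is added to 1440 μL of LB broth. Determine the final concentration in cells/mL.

Overall dilution factor = 50 × 4 × 49.95 × 2 × 11.99 = 2.40 × 10⁵.
9.20 × 10⁶ cells/mL / 2.40 × 10⁵ = 38.4 cells/mL.

38.4 cells/mL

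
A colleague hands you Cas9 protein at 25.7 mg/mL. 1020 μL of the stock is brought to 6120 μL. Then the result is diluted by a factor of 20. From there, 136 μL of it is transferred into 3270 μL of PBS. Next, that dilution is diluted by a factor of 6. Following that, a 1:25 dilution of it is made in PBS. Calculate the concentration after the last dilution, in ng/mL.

57.0 ng/mL

Overall dilution factor = 6 × 20 × 25.04 × 6 × 25 = 4.51 × 10⁵.
25.7 mg/mL / 4.51 × 10⁵ = 5.70 × 10⁻⁵ mg/mL = 57.0 ng/mL.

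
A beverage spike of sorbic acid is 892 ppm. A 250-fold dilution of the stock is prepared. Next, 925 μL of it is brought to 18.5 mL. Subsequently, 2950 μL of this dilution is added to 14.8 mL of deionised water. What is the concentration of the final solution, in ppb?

29.6 ppb

Overall dilution factor = 250 × 20 × 6.017 = 3.01 × 10⁴.
892 ppm / 3.01 × 10⁴ = 0.0296 ppm = 29.6 ppb.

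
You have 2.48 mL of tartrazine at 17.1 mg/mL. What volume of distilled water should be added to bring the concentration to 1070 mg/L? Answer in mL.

1070 mg/L = 1.07 mg/mL.
V₂ = C₁V₁/C₂ = 17.1 × 2.48 / 1.07 = 39.6 mL.
Diluent to add = V₂ − V₁ = 39.6 − 2.48 = 37.2 mL.

37.2 mL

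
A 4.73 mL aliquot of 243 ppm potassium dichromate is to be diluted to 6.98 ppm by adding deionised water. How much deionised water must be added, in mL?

160 mL

V₂ = C₁V₁/C₂ = 243 × 4.73 / 6.98 = 165 mL.
Diluent to add = V₂ − V₁ = 165 − 4.73 = 160 mL.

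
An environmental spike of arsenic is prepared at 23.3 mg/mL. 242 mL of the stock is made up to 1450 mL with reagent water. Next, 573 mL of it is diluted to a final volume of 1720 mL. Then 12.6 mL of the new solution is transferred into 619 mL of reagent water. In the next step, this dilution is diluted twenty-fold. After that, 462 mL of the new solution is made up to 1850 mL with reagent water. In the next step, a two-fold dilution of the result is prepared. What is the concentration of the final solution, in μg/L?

161 μg/L

Overall dilution factor = 5.992 × 3.002 × 50.13 × 20 × 4.004 × 2 = 1.44 × 10⁵.
23.3 mg/mL / 1.44 × 10⁵ = 1.61 × 10⁻⁴ mg/mL = 161 μg/L.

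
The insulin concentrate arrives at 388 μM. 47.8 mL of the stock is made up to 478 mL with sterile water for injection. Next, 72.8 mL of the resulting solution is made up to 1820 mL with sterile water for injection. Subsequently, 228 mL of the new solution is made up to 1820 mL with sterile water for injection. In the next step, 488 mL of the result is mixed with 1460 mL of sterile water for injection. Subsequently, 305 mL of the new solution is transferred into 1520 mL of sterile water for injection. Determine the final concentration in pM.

8140 pM

Overall dilution factor = 10 × 25 × 7.982 × 3.992 × 5.984 = 4.77 × 10⁴.
388 μM / 4.77 × 10⁴ = 8.14 × 10⁻³ μM = 8140 pM.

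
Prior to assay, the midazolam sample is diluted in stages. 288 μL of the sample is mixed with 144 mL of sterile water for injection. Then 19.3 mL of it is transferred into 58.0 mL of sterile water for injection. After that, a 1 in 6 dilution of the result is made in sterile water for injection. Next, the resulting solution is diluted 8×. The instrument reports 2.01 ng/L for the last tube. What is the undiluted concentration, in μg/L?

194 μg/L

Overall dilution factor = 501 × 4.005 × 6 × 8 = 9.63 × 10⁴.
Original = 2.01 ng/L × 9.63 × 10⁴ = 1.94 × 10⁵ ng/L = 194 μg/L.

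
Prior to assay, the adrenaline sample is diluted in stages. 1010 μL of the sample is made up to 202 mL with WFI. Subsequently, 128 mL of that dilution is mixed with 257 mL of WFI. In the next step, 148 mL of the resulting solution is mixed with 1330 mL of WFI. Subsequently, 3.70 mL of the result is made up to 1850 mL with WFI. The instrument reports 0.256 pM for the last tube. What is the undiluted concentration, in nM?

Overall dilution factor = 200 × 3.008 × 9.986 × 500 = 3.00 × 10⁶.
Original = 0.256 pM × 3.00 × 10⁶ = 7.69 × 10⁵ pM = 769 nM.

769 nM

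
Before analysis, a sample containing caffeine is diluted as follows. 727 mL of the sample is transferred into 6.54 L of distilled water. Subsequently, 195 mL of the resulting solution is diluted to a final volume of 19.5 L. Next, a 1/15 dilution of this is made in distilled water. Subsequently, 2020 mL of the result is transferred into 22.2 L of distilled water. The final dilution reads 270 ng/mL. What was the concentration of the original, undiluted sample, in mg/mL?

48.5 mg/mL

Overall dilution factor = 9.996 × 100 × 15 × 11.99 = 1.80 × 10⁵.
Original = 270 ng/mL × 1.80 × 10⁵ = 4.85 × 10⁷ ng/mL = 48.5 mg/mL.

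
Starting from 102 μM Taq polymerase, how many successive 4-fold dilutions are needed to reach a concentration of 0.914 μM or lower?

Need 4ⁿ ≥ 112, so n ≥ log(112)/log(4) = 3.40.
Minimum whole steps: n = 4.

4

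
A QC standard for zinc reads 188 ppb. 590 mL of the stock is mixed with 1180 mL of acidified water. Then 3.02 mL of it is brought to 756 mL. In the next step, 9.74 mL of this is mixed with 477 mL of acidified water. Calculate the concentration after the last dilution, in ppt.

Overall dilution factor = 3 × 250.3 × 49.97 = 3.75 × 10⁴.
188 ppb / 3.75 × 10⁴ = 5.01 × 10⁻³ ppb = 5.01 ppt.

5.01 ppt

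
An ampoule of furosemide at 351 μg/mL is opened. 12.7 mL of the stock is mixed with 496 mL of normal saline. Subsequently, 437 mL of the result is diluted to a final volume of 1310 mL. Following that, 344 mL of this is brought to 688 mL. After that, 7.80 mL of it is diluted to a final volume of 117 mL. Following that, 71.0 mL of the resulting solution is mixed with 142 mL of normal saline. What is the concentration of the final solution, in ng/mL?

Overall dilution factor = 40.06 × 2.998 × 2 × 15 × 3 = 1.08 × 10⁴.
351 μg/mL / 1.08 × 10⁴ = 0.0325 μg/mL = 32.5 ng/mL.

32.5 ng/mL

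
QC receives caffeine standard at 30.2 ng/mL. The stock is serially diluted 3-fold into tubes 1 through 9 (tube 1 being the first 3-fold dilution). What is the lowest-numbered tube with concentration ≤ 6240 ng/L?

tube 2

Tube n has concentration 30.2 ng/mL / 3ⁿ.
Need 3ⁿ ≥ 30.2 ng/mL / 6240 ng/L = 4.84, so n ≥ 1.44.
First such tube: n = 2.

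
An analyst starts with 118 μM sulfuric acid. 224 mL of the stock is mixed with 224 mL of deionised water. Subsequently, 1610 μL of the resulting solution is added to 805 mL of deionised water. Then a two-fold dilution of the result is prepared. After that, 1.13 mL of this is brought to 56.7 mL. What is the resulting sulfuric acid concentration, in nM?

Overall dilution factor = 2 × 501 × 2 × 50.18 = 1.01 × 10⁵.
118 μM / 1.01 × 10⁵ = 1.17 × 10⁻³ μM = 1.17 nM.

1.17 nM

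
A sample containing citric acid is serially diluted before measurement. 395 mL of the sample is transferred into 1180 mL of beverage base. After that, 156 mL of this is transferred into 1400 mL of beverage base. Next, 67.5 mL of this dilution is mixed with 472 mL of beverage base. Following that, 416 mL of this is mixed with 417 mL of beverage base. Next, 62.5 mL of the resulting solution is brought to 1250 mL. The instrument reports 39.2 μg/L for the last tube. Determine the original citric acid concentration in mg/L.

499 mg/L

Overall dilution factor = 3.987 × 9.974 × 7.993 × 2.002 × 20 = 1.27 × 10⁴.
Original = 39.2 μg/L × 1.27 × 10⁴ = 4.99 × 10⁵ μg/L = 499 mg/L.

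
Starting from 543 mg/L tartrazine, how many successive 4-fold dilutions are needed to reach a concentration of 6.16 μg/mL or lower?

Need 4ⁿ ≥ 88.1, so n ≥ log(88.1)/log(4) = 3.23.
Minimum whole steps: n = 4.

4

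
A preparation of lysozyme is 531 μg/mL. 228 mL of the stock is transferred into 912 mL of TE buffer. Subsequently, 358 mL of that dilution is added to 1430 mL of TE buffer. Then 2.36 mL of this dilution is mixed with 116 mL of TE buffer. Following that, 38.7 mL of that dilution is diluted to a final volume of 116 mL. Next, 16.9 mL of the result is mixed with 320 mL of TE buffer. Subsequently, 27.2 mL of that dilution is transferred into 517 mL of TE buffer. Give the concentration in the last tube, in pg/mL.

355 pg/mL

Overall dilution factor = 5 × 4.994 × 50.15 × 2.997 × 19.93 × 20.01 = 1.50 × 10⁶.
531 μg/mL / 1.50 × 10⁶ = 3.55 × 10⁻⁴ μg/mL = 355 pg/mL.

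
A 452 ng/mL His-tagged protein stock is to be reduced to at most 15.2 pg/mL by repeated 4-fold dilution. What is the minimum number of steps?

Need 4ⁿ ≥ 2.97 × 10⁴, so n ≥ log(2.97 × 10⁴)/log(4) = 7.43.
Minimum whole steps: n = 8.

8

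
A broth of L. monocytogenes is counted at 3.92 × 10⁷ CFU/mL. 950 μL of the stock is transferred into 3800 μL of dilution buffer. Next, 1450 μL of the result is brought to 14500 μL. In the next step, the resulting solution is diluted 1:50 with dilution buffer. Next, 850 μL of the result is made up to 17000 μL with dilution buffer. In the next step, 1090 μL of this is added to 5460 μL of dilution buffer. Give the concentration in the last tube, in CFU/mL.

Overall dilution factor = 5 × 10 × 50 × 20 × 6.009 = 3.00 × 10⁵.
3.92 × 10⁷ CFU/mL / 3.00 × 10⁵ = 130 CFU/mL.

130 CFU/mL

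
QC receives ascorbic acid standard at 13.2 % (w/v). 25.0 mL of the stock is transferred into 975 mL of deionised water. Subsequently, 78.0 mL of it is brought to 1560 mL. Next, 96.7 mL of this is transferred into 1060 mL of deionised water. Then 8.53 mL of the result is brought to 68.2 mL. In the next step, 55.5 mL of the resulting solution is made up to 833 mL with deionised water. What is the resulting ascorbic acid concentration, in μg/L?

115 μg/L

Overall dilution factor = 40 × 20 × 11.96 × 7.995 × 15.01 = 1.15 × 10⁶.
13.2 % (w/v) / 1.15 × 10⁶ = 1.15 × 10⁻⁵ % (w/v) = 115 μg/L.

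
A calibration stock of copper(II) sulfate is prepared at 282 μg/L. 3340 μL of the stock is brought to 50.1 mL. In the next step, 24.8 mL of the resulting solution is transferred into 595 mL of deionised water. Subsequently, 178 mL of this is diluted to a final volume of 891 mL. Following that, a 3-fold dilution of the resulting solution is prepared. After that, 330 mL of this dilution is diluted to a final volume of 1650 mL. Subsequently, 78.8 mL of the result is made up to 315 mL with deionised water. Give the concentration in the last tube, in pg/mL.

Overall dilution factor = 15 × 24.99 × 5.006 × 3 × 5 × 3.997 = 1.13 × 10⁵.
282 μg/L / 1.13 × 10⁵ = 2.51 × 10⁻³ μg/L = 2.51 pg/mL.

2.51 pg/mL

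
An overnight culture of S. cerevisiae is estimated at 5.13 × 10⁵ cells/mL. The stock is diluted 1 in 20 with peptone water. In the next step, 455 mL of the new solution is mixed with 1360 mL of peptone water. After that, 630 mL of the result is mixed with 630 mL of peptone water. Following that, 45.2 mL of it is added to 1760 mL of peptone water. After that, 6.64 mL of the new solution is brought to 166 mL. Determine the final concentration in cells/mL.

Overall dilution factor = 20 × 3.989 × 2 × 39.94 × 25 = 1.59 × 10⁵.
5.13 × 10⁵ cells/mL / 1.59 × 10⁵ = 3.22 cells/mL.

3.22 cells/mL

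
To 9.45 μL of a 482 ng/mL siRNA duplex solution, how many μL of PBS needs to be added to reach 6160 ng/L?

6160 ng/L = 6.16 ng/mL.
V₂ = C₁V₁/C₂ = 482 × 9.45 / 6.16 = 739 μL.
Diluent to add = V₂ − V₁ = 739 − 9.45 = 730 μL.

730 μL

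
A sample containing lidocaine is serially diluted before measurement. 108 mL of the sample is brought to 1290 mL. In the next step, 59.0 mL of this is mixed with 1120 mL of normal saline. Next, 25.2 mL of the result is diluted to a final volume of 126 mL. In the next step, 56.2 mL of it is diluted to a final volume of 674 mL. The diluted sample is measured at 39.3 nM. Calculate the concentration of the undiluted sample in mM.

Overall dilution factor = 11.94 × 19.98 × 5 × 11.99 = 1.43 × 10⁴.
Original = 39.3 nM × 1.43 × 10⁴ = 5.62 × 10⁵ nM = 0.562 mM.

0.562 mM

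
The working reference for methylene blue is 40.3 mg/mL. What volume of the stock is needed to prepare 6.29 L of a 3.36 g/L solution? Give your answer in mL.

3.36 g/L = 3.36 mg/mL.
V₁ = C₂V₂/C₁ = 3.36 × 6.29 / 40.3 = 0.524 L = 524 mL.

524 mL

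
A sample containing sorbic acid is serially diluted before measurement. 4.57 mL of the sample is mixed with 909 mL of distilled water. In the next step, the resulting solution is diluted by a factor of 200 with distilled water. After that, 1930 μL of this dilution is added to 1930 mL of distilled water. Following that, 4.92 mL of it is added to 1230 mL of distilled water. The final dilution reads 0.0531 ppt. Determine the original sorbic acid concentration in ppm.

533 ppm

Overall dilution factor = 199.9 × 200 × 1001 × 251 = 1.00 × 10¹⁰.
Original = 0.0531 ppt × 1.00 × 10¹⁰ = 5.33 × 10⁸ ppt = 533 ppm.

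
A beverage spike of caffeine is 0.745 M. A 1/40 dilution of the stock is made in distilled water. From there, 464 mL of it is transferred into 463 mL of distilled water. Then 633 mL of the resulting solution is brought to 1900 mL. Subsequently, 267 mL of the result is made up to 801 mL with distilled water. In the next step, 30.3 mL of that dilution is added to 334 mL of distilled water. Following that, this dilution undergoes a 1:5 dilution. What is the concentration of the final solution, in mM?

0.0172 mM

Overall dilution factor = 40 × 1.998 × 3.002 × 3 × 12.02 × 5 = 4.33 × 10⁴.
0.745 M / 4.33 × 10⁴ = 1.72 × 10⁻⁵ M = 0.0172 mM.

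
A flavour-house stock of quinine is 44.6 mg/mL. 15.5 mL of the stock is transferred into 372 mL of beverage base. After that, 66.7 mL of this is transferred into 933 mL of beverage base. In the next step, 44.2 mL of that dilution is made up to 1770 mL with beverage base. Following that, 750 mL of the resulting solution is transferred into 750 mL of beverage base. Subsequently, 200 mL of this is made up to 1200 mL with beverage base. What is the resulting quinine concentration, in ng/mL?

Overall dilution factor = 25 × 14.99 × 40.05 × 2 × 6 = 1.80 × 10⁵.
44.6 mg/mL / 1.80 × 10⁵ = 2.48 × 10⁻⁴ mg/mL = 248 ng/mL.

248 ng/mL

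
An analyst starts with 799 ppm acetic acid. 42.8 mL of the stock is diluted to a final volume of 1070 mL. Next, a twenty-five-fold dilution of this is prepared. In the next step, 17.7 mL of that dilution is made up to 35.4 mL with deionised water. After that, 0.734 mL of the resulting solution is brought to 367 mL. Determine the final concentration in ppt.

1280 ppt

Overall dilution factor = 25 × 25 × 2 × 500 = 6.25 × 10⁵.
799 ppm / 6.25 × 10⁵ = 1.28 × 10⁻³ ppm = 1280 ppt.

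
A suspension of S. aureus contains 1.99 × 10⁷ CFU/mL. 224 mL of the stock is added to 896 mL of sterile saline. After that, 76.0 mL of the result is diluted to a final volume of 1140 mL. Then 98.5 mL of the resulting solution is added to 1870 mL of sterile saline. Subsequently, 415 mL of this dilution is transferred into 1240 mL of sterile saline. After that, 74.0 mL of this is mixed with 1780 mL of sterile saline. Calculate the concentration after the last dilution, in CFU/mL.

Overall dilution factor = 5 × 15 × 19.98 × 3.988 × 25.05 = 1.50 × 10⁵.
1.99 × 10⁷ CFU/mL / 1.50 × 10⁵ = 133 CFU/mL.

133 CFU/mL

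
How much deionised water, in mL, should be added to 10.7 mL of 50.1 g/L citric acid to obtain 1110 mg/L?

472 mL

1110 mg/L = 1.11 g/L.
V₂ = C₁V₁/C₂ = 50.1 × 10.7 / 1.11 = 483 mL.
Diluent to add = V₂ − V₁ = 483 − 10.7 = 472 mL.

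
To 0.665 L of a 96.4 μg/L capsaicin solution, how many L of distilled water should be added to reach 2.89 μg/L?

21.5 L

V₂ = C₁V₁/C₂ = 96.4 × 0.665 / 2.89 = 22.2 L.
Diluent to add = V₂ − V₁ = 22.2 − 0.665 = 21.5 L.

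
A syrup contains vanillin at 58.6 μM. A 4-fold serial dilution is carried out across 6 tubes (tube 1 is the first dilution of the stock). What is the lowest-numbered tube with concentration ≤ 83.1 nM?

tube 5

Tube n has concentration 58.6 μM / 4ⁿ.
Need 4ⁿ ≥ 58.6 μM / 83.1 nM = 705, so n ≥ 4.73.
First such tube: n = 5.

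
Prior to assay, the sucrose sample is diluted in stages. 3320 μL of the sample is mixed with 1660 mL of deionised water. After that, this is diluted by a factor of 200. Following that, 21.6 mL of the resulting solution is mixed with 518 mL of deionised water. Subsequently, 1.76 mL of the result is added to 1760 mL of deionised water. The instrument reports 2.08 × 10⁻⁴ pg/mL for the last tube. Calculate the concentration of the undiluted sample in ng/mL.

Overall dilution factor = 501 × 200 × 24.98 × 1001 = 2.51 × 10⁹.
Original = 2.08 × 10⁻⁴ pg/mL × 2.51 × 10⁹ = 5.21 × 10⁵ pg/mL = 521 ng/mL.

521 ng/mL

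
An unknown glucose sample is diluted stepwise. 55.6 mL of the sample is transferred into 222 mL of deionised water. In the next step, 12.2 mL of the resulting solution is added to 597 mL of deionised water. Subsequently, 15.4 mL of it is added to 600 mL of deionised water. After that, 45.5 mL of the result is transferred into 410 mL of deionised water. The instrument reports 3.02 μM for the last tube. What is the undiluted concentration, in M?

0.301 M

Overall dilution factor = 4.993 × 49.93 × 39.96 × 10.01 = 9.97 × 10⁴.
Original = 3.02 μM × 9.97 × 10⁴ = 3.01 × 10⁵ μM = 0.301 M.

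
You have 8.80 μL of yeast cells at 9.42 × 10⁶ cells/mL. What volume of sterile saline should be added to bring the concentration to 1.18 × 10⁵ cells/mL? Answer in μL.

694 μL

V₂ = C₁V₁/C₂ = 9.42 × 10⁶ × 8.80 / 1.18 × 10⁵ = 703 μL.
Diluent to add = V₂ − V₁ = 703 − 8.80 = 694 μL.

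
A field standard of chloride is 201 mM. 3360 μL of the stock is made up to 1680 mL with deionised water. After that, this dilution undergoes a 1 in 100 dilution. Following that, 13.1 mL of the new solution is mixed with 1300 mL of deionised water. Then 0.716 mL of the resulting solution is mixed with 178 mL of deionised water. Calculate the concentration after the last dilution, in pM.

161 pM

Overall dilution factor = 500 × 100 × 100.2 × 249.6 = 1.25 × 10⁹.
201 mM / 1.25 × 10⁹ = 1.61 × 10⁻⁷ mM = 161 pM.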